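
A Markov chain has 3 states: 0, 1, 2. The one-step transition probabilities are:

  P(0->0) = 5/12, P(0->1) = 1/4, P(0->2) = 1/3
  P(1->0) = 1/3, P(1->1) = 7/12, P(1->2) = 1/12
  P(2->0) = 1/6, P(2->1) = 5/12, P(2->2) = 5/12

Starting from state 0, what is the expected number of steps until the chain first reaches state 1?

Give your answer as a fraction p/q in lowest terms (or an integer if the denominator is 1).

Answer: 132/41

Derivation:
Let h_i = expected steps to first reach 1 from state i.
Boundary: h_1 = 0.
First-step equations for the other states:
  h_0 = 1 + 5/12*h_0 + 1/4*h_1 + 1/3*h_2
  h_2 = 1 + 1/6*h_0 + 5/12*h_1 + 5/12*h_2

Substituting h_1 = 0 and rearranging gives the linear system (I - Q) h = 1:
  [7/12, -1/3] . (h_0, h_2) = 1
  [-1/6, 7/12] . (h_0, h_2) = 1

Solving yields:
  h_0 = 132/41
  h_2 = 108/41

Starting state is 0, so the expected hitting time is h_0 = 132/41.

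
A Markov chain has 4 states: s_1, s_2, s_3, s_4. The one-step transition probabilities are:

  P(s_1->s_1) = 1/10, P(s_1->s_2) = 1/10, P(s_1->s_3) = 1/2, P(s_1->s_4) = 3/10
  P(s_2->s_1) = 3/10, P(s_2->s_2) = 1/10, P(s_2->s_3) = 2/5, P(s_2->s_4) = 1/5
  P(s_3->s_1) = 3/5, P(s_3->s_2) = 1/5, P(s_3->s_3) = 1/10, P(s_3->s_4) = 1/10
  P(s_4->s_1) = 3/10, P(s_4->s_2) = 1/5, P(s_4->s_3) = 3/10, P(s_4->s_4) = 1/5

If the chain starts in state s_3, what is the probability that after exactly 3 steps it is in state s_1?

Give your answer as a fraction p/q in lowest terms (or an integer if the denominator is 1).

Answer: 48/125

Derivation:
Computing P^3 by repeated multiplication:
P^1 =
  s_1: [1/10, 1/10, 1/2, 3/10]
  s_2: [3/10, 1/10, 2/5, 1/5]
  s_3: [3/5, 1/5, 1/10, 1/10]
  s_4: [3/10, 1/5, 3/10, 1/5]
P^2 =
  s_1: [43/100, 9/50, 23/100, 4/25]
  s_2: [9/25, 4/25, 29/100, 19/100]
  s_3: [21/100, 3/25, 21/50, 1/4]
  s_4: [33/100, 3/20, 8/25, 1/5]
P^3 =
  s_1: [283/1000, 139/1000, 179/500, 11/50]
  s_2: [63/200, 37/250, 33/100, 207/1000]
  s_3: [48/125, 167/1000, 27/100, 179/1000]
  s_4: [33/100, 19/125, 317/1000, 201/1000]

(P^3)[s_3 -> s_1] = 48/125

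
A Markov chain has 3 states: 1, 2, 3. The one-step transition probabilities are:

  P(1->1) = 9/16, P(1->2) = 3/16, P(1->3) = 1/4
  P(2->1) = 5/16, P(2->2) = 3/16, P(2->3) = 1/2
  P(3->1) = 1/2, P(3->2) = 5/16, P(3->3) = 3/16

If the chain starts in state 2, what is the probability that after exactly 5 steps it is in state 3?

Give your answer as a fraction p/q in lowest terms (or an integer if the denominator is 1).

Computing P^5 by repeated multiplication:
P^1 =
  1: [9/16, 3/16, 1/4]
  2: [5/16, 3/16, 1/2]
  3: [1/2, 5/16, 3/16]
P^2 =
  1: [1/2, 7/32, 9/32]
  2: [31/64, 1/4, 17/64]
  3: [121/256, 27/128, 81/256]
P^3 =
  1: [251/512, 57/256, 147/512]
  2: [495/1024, 113/512, 303/1024]
  3: [2007/4096, 465/2048, 1159/4096]
P^4 =
  1: [4005/8192, 915/4096, 2357/8192]
  2: [8009/16384, 1839/8192, 4697/16384]
  3: [31985/65536, 7303/32768, 18945/65536]
P^5 =
  1: [64051/131072, 14645/65536, 37731/131072]
  2: [128047/262144, 29273/131072, 75551/262144]
  3: [512455/1048576, 117249/524288, 301623/1048576]

(P^5)[2 -> 3] = 75551/262144

Answer: 75551/262144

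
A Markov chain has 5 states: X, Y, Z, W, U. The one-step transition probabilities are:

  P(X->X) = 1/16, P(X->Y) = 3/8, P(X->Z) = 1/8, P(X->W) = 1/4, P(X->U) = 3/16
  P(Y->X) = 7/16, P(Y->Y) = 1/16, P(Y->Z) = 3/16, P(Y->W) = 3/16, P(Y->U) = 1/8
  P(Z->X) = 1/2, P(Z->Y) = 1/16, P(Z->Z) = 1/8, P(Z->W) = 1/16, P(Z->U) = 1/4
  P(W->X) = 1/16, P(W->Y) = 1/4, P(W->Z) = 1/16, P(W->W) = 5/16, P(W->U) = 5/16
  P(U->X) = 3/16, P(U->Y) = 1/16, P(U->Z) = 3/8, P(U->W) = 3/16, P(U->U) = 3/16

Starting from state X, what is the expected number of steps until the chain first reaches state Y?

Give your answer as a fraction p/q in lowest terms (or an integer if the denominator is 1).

Answer: 30296/6815

Derivation:
Let h_i = expected steps to first reach Y from state i.
Boundary: h_Y = 0.
First-step equations for the other states:
  h_X = 1 + 1/16*h_X + 3/8*h_Y + 1/8*h_Z + 1/4*h_W + 3/16*h_U
  h_Z = 1 + 1/2*h_X + 1/16*h_Y + 1/8*h_Z + 1/16*h_W + 1/4*h_U
  h_W = 1 + 1/16*h_X + 1/4*h_Y + 1/16*h_Z + 5/16*h_W + 5/16*h_U
  h_U = 1 + 3/16*h_X + 1/16*h_Y + 3/8*h_Z + 3/16*h_W + 3/16*h_U

Substituting h_Y = 0 and rearranging gives the linear system (I - Q) h = 1:
  [15/16, -1/8, -1/4, -3/16] . (h_X, h_Z, h_W, h_U) = 1
  [-1/2, 7/8, -1/16, -1/4] . (h_X, h_Z, h_W, h_U) = 1
  [-1/16, -1/16, 11/16, -5/16] . (h_X, h_Z, h_W, h_U) = 1
  [-3/16, -3/8, -3/16, 13/16] . (h_X, h_Z, h_W, h_U) = 1

Solving yields:
  h_X = 30296/6815
  h_Z = 39552/6815
  h_W = 35248/6815
  h_U = 41768/6815

Starting state is X, so the expected hitting time is h_X = 30296/6815.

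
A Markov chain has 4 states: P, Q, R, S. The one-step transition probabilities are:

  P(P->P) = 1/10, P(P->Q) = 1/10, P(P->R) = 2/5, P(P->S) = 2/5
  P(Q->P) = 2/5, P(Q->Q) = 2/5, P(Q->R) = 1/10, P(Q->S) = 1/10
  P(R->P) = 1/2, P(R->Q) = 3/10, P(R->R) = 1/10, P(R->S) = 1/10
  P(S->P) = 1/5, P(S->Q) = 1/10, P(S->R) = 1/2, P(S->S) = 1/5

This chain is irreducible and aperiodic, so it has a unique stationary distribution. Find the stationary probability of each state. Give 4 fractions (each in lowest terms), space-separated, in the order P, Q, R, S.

Answer: 353/1191 263/1191 325/1191 250/1191

Derivation:
The stationary distribution satisfies pi = pi * P, i.e.:
  pi_P = 1/10*pi_P + 2/5*pi_Q + 1/2*pi_R + 1/5*pi_S
  pi_Q = 1/10*pi_P + 2/5*pi_Q + 3/10*pi_R + 1/10*pi_S
  pi_R = 2/5*pi_P + 1/10*pi_Q + 1/10*pi_R + 1/2*pi_S
  pi_S = 2/5*pi_P + 1/10*pi_Q + 1/10*pi_R + 1/5*pi_S
with normalization: pi_P + pi_Q + pi_R + pi_S = 1.

Using the first 3 balance equations plus normalization, the linear system A*pi = b is:
  [-9/10, 2/5, 1/2, 1/5] . pi = 0
  [1/10, -3/5, 3/10, 1/10] . pi = 0
  [2/5, 1/10, -9/10, 1/2] . pi = 0
  [1, 1, 1, 1] . pi = 1

Solving yields:
  pi_P = 353/1191
  pi_Q = 263/1191
  pi_R = 325/1191
  pi_S = 250/1191

Verification (pi * P):
  353/1191*1/10 + 263/1191*2/5 + 325/1191*1/2 + 250/1191*1/5 = 353/1191 = pi_P  (ok)
  353/1191*1/10 + 263/1191*2/5 + 325/1191*3/10 + 250/1191*1/10 = 263/1191 = pi_Q  (ok)
  353/1191*2/5 + 263/1191*1/10 + 325/1191*1/10 + 250/1191*1/2 = 325/1191 = pi_R  (ok)
  353/1191*2/5 + 263/1191*1/10 + 325/1191*1/10 + 250/1191*1/5 = 250/1191 = pi_S  (ok)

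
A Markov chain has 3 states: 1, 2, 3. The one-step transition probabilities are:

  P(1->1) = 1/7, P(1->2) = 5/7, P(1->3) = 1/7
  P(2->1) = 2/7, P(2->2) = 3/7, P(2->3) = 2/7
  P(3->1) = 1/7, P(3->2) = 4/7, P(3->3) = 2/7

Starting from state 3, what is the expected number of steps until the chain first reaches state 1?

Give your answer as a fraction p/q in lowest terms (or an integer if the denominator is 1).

Answer: 14/3

Derivation:
Let h_i = expected steps to first reach 1 from state i.
Boundary: h_1 = 0.
First-step equations for the other states:
  h_2 = 1 + 2/7*h_1 + 3/7*h_2 + 2/7*h_3
  h_3 = 1 + 1/7*h_1 + 4/7*h_2 + 2/7*h_3

Substituting h_1 = 0 and rearranging gives the linear system (I - Q) h = 1:
  [4/7, -2/7] . (h_2, h_3) = 1
  [-4/7, 5/7] . (h_2, h_3) = 1

Solving yields:
  h_2 = 49/12
  h_3 = 14/3

Starting state is 3, so the expected hitting time is h_3 = 14/3.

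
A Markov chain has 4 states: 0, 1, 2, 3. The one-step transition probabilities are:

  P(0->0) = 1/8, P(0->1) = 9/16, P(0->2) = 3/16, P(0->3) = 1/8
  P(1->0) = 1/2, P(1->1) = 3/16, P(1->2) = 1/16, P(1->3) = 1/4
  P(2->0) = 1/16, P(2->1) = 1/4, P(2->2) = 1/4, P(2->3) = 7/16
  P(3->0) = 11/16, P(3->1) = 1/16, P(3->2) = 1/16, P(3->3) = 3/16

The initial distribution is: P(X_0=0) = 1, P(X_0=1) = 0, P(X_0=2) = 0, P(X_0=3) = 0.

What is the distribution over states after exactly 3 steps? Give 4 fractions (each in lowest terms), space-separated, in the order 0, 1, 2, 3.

Answer: 45/128 1269/4096 545/4096 421/2048

Derivation:
Propagating the distribution step by step (d_{t+1} = d_t * P):
d_0 = (0=1, 1=0, 2=0, 3=0)
  d_1[0] = 1*1/8 + 0*1/2 + 0*1/16 + 0*11/16 = 1/8
  d_1[1] = 1*9/16 + 0*3/16 + 0*1/4 + 0*1/16 = 9/16
  d_1[2] = 1*3/16 + 0*1/16 + 0*1/4 + 0*1/16 = 3/16
  d_1[3] = 1*1/8 + 0*1/4 + 0*7/16 + 0*3/16 = 1/8
d_1 = (0=1/8, 1=9/16, 2=3/16, 3=1/8)
  d_2[0] = 1/8*1/8 + 9/16*1/2 + 3/16*1/16 + 1/8*11/16 = 101/256
  d_2[1] = 1/8*9/16 + 9/16*3/16 + 3/16*1/4 + 1/8*1/16 = 59/256
  d_2[2] = 1/8*3/16 + 9/16*1/16 + 3/16*1/4 + 1/8*1/16 = 29/256
  d_2[3] = 1/8*1/8 + 9/16*1/4 + 3/16*7/16 + 1/8*3/16 = 67/256
d_2 = (0=101/256, 1=59/256, 2=29/256, 3=67/256)
  d_3[0] = 101/256*1/8 + 59/256*1/2 + 29/256*1/16 + 67/256*11/16 = 45/128
  d_3[1] = 101/256*9/16 + 59/256*3/16 + 29/256*1/4 + 67/256*1/16 = 1269/4096
  d_3[2] = 101/256*3/16 + 59/256*1/16 + 29/256*1/4 + 67/256*1/16 = 545/4096
  d_3[3] = 101/256*1/8 + 59/256*1/4 + 29/256*7/16 + 67/256*3/16 = 421/2048
d_3 = (0=45/128, 1=1269/4096, 2=545/4096, 3=421/2048)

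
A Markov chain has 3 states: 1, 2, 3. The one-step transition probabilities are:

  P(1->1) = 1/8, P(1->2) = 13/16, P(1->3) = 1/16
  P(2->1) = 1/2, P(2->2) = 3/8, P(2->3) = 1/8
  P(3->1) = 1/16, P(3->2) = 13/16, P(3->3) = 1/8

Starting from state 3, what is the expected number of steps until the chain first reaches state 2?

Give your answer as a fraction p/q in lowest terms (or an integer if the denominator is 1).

Answer: 16/13

Derivation:
Let h_i = expected steps to first reach 2 from state i.
Boundary: h_2 = 0.
First-step equations for the other states:
  h_1 = 1 + 1/8*h_1 + 13/16*h_2 + 1/16*h_3
  h_3 = 1 + 1/16*h_1 + 13/16*h_2 + 1/8*h_3

Substituting h_2 = 0 and rearranging gives the linear system (I - Q) h = 1:
  [7/8, -1/16] . (h_1, h_3) = 1
  [-1/16, 7/8] . (h_1, h_3) = 1

Solving yields:
  h_1 = 16/13
  h_3 = 16/13

Starting state is 3, so the expected hitting time is h_3 = 16/13.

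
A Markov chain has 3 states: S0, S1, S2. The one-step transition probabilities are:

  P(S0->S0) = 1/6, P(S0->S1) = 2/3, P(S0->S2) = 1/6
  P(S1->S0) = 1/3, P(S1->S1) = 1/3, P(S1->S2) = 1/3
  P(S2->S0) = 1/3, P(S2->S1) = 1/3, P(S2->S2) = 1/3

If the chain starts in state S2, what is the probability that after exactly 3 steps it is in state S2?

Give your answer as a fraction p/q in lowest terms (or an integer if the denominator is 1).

Computing P^3 by repeated multiplication:
P^1 =
  S0: [1/6, 2/3, 1/6]
  S1: [1/3, 1/3, 1/3]
  S2: [1/3, 1/3, 1/3]
P^2 =
  S0: [11/36, 7/18, 11/36]
  S1: [5/18, 4/9, 5/18]
  S2: [5/18, 4/9, 5/18]
P^3 =
  S0: [61/216, 47/108, 61/216]
  S1: [31/108, 23/54, 31/108]
  S2: [31/108, 23/54, 31/108]

(P^3)[S2 -> S2] = 31/108

Answer: 31/108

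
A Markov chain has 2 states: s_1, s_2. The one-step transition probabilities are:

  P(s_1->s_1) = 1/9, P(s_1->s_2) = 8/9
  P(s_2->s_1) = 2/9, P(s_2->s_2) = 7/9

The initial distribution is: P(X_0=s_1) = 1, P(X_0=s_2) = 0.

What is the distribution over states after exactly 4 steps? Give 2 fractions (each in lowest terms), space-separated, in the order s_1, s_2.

Propagating the distribution step by step (d_{t+1} = d_t * P):
d_0 = (s_1=1, s_2=0)
  d_1[s_1] = 1*1/9 + 0*2/9 = 1/9
  d_1[s_2] = 1*8/9 + 0*7/9 = 8/9
d_1 = (s_1=1/9, s_2=8/9)
  d_2[s_1] = 1/9*1/9 + 8/9*2/9 = 17/81
  d_2[s_2] = 1/9*8/9 + 8/9*7/9 = 64/81
d_2 = (s_1=17/81, s_2=64/81)
  d_3[s_1] = 17/81*1/9 + 64/81*2/9 = 145/729
  d_3[s_2] = 17/81*8/9 + 64/81*7/9 = 584/729
d_3 = (s_1=145/729, s_2=584/729)
  d_4[s_1] = 145/729*1/9 + 584/729*2/9 = 1313/6561
  d_4[s_2] = 145/729*8/9 + 584/729*7/9 = 5248/6561
d_4 = (s_1=1313/6561, s_2=5248/6561)

Answer: 1313/6561 5248/6561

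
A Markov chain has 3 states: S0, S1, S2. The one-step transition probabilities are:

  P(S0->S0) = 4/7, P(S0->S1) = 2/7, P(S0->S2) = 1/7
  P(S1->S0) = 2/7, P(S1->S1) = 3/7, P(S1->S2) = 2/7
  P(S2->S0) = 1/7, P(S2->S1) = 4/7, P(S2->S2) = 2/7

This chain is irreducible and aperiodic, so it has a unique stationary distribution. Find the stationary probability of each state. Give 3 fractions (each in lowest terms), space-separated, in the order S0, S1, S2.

The stationary distribution satisfies pi = pi * P, i.e.:
  pi_S0 = 4/7*pi_S0 + 2/7*pi_S1 + 1/7*pi_S2
  pi_S1 = 2/7*pi_S0 + 3/7*pi_S1 + 4/7*pi_S2
  pi_S2 = 1/7*pi_S0 + 2/7*pi_S1 + 2/7*pi_S2
with normalization: pi_S0 + pi_S1 + pi_S2 = 1.

Using the first 2 balance equations plus normalization, the linear system A*pi = b is:
  [-3/7, 2/7, 1/7] . pi = 0
  [2/7, -4/7, 4/7] . pi = 0
  [1, 1, 1] . pi = 1

Solving yields:
  pi_S0 = 6/17
  pi_S1 = 7/17
  pi_S2 = 4/17

Verification (pi * P):
  6/17*4/7 + 7/17*2/7 + 4/17*1/7 = 6/17 = pi_S0  (ok)
  6/17*2/7 + 7/17*3/7 + 4/17*4/7 = 7/17 = pi_S1  (ok)
  6/17*1/7 + 7/17*2/7 + 4/17*2/7 = 4/17 = pi_S2  (ok)

Answer: 6/17 7/17 4/17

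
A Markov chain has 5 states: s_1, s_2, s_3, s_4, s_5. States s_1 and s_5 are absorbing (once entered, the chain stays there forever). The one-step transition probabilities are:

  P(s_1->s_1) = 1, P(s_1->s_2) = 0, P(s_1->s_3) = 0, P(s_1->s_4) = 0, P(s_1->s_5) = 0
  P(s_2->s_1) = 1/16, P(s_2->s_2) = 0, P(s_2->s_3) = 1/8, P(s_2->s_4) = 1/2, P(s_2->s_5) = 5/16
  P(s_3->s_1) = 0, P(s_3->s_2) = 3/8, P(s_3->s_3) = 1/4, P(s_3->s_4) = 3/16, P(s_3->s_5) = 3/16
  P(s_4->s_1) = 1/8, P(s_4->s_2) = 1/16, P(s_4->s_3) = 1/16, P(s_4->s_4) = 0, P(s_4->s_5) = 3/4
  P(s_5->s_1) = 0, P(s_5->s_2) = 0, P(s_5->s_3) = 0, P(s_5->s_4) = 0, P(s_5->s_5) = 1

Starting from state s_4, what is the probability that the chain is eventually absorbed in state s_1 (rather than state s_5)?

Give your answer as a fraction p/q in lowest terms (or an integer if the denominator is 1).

Let a_i = P(absorbed in s_1 | start in state i).
Boundary conditions: a_s_1 = 1, a_s_5 = 0.
For each transient state i, a_i = sum_j P(i->j) * a_j:
  a_s_2 = 1/16*a_s_1 + 0*a_s_2 + 1/8*a_s_3 + 1/2*a_s_4 + 5/16*a_s_5
  a_s_3 = 0*a_s_1 + 3/8*a_s_2 + 1/4*a_s_3 + 3/16*a_s_4 + 3/16*a_s_5
  a_s_4 = 1/8*a_s_1 + 1/16*a_s_2 + 1/16*a_s_3 + 0*a_s_4 + 3/4*a_s_5

Substituting a_s_1 = 1 and a_s_5 = 0, rearrange to (I - Q) a = r where r[i] = P(i -> s_1):
  [1, -1/8, -1/2] . (a_s_2, a_s_3, a_s_4) = 1/16
  [-3/8, 3/4, -3/16] . (a_s_2, a_s_3, a_s_4) = 0
  [-1/16, -1/16, 1] . (a_s_2, a_s_3, a_s_4) = 1/8

Solving yields:
  a_s_2 = 131/894
  a_s_3 = 97/894
  a_s_4 = 21/149

Starting state is s_4, so the absorption probability is a_s_4 = 21/149.

Answer: 21/149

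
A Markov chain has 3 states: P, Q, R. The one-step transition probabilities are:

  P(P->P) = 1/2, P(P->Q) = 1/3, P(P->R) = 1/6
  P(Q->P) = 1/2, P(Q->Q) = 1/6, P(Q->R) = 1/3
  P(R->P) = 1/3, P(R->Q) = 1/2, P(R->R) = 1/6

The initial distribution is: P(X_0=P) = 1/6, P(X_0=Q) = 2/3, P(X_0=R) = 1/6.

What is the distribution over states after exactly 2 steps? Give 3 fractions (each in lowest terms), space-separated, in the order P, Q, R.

Propagating the distribution step by step (d_{t+1} = d_t * P):
d_0 = (P=1/6, Q=2/3, R=1/6)
  d_1[P] = 1/6*1/2 + 2/3*1/2 + 1/6*1/3 = 17/36
  d_1[Q] = 1/6*1/3 + 2/3*1/6 + 1/6*1/2 = 1/4
  d_1[R] = 1/6*1/6 + 2/3*1/3 + 1/6*1/6 = 5/18
d_1 = (P=17/36, Q=1/4, R=5/18)
  d_2[P] = 17/36*1/2 + 1/4*1/2 + 5/18*1/3 = 49/108
  d_2[Q] = 17/36*1/3 + 1/4*1/6 + 5/18*1/2 = 73/216
  d_2[R] = 17/36*1/6 + 1/4*1/3 + 5/18*1/6 = 5/24
d_2 = (P=49/108, Q=73/216, R=5/24)

Answer: 49/108 73/216 5/24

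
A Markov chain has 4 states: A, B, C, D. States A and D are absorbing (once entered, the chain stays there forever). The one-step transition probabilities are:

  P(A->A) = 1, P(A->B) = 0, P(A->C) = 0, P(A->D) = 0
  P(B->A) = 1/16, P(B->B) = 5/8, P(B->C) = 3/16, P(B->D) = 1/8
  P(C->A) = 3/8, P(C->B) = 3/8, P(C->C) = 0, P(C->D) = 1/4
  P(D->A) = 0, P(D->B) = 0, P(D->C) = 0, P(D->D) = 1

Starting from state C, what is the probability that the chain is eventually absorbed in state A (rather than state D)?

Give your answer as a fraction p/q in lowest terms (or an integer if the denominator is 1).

Answer: 7/13

Derivation:
Let a_i = P(absorbed in A | start in state i).
Boundary conditions: a_A = 1, a_D = 0.
For each transient state i, a_i = sum_j P(i->j) * a_j:
  a_B = 1/16*a_A + 5/8*a_B + 3/16*a_C + 1/8*a_D
  a_C = 3/8*a_A + 3/8*a_B + 0*a_C + 1/4*a_D

Substituting a_A = 1 and a_D = 0, rearrange to (I - Q) a = r where r[i] = P(i -> A):
  [3/8, -3/16] . (a_B, a_C) = 1/16
  [-3/8, 1] . (a_B, a_C) = 3/8

Solving yields:
  a_B = 17/39
  a_C = 7/13

Starting state is C, so the absorption probability is a_C = 7/13.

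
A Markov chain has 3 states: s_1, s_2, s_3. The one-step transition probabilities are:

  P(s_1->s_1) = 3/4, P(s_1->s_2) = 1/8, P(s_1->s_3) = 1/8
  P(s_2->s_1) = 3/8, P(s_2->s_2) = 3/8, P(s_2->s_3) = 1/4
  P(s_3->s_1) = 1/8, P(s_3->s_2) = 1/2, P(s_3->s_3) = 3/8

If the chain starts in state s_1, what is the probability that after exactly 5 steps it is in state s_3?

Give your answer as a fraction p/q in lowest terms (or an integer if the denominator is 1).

Answer: 6817/32768

Derivation:
Computing P^5 by repeated multiplication:
P^1 =
  s_1: [3/4, 1/8, 1/8]
  s_2: [3/8, 3/8, 1/4]
  s_3: [1/8, 1/2, 3/8]
P^2 =
  s_1: [5/8, 13/64, 11/64]
  s_2: [29/64, 5/16, 15/64]
  s_3: [21/64, 25/64, 9/32]
P^3 =
  s_1: [145/256, 123/512, 99/512]
  s_2: [249/512, 149/512, 57/256]
  s_3: [219/512, 21/64, 125/512]
P^4 =
  s_1: [69/128, 1055/4096, 833/4096]
  s_2: [2055/4096, 9/32, 889/4096]
  s_3: [1943/4096, 1223/4096, 465/2048]
P^5 =
  s_1: [8623/16384, 8705/32768, 6817/32768]
  s_2: [16675/32768, 9067/32768, 3513/16384]
  s_3: [16257/32768, 2333/8192, 7179/32768]

(P^5)[s_1 -> s_3] = 6817/32768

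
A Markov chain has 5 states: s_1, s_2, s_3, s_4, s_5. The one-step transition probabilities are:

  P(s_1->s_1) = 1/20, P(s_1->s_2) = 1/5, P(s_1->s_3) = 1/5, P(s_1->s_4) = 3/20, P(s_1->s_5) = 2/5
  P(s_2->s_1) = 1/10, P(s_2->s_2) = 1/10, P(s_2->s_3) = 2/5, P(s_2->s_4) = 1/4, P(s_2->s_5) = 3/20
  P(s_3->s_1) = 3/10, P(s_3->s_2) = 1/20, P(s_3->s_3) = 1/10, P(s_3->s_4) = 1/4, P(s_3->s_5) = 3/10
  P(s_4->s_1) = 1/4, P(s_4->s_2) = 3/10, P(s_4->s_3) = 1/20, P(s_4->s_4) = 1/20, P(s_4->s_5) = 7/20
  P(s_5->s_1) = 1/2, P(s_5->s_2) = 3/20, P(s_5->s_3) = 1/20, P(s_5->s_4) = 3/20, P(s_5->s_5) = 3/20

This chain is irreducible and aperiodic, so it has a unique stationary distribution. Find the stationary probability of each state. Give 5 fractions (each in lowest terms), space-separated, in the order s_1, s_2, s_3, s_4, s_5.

The stationary distribution satisfies pi = pi * P, i.e.:
  pi_s_1 = 1/20*pi_s_1 + 1/10*pi_s_2 + 3/10*pi_s_3 + 1/4*pi_s_4 + 1/2*pi_s_5
  pi_s_2 = 1/5*pi_s_1 + 1/10*pi_s_2 + 1/20*pi_s_3 + 3/10*pi_s_4 + 3/20*pi_s_5
  pi_s_3 = 1/5*pi_s_1 + 2/5*pi_s_2 + 1/10*pi_s_3 + 1/20*pi_s_4 + 1/20*pi_s_5
  pi_s_4 = 3/20*pi_s_1 + 1/4*pi_s_2 + 1/4*pi_s_3 + 1/20*pi_s_4 + 3/20*pi_s_5
  pi_s_5 = 2/5*pi_s_1 + 3/20*pi_s_2 + 3/10*pi_s_3 + 7/20*pi_s_4 + 3/20*pi_s_5
with normalization: pi_s_1 + pi_s_2 + pi_s_3 + pi_s_4 + pi_s_5 = 1.

Using the first 4 balance equations plus normalization, the linear system A*pi = b is:
  [-19/20, 1/10, 3/10, 1/4, 1/2] . pi = 0
  [1/5, -9/10, 1/20, 3/10, 3/20] . pi = 0
  [1/5, 2/5, -9/10, 1/20, 1/20] . pi = 0
  [3/20, 1/4, 1/4, -19/20, 3/20] . pi = 0
  [1, 1, 1, 1, 1] . pi = 1

Solving yields:
  pi_s_1 = 13423/53664
  pi_s_2 = 1099/6708
  pi_s_3 = 8183/53664
  pi_s_4 = 8861/53664
  pi_s_5 = 335/1248

Verification (pi * P):
  13423/53664*1/20 + 1099/6708*1/10 + 8183/53664*3/10 + 8861/53664*1/4 + 335/1248*1/2 = 13423/53664 = pi_s_1  (ok)
  13423/53664*1/5 + 1099/6708*1/10 + 8183/53664*1/20 + 8861/53664*3/10 + 335/1248*3/20 = 1099/6708 = pi_s_2  (ok)
  13423/53664*1/5 + 1099/6708*2/5 + 8183/53664*1/10 + 8861/53664*1/20 + 335/1248*1/20 = 8183/53664 = pi_s_3  (ok)
  13423/53664*3/20 + 1099/6708*1/4 + 8183/53664*1/4 + 8861/53664*1/20 + 335/1248*3/20 = 8861/53664 = pi_s_4  (ok)
  13423/53664*2/5 + 1099/6708*3/20 + 8183/53664*3/10 + 8861/53664*7/20 + 335/1248*3/20 = 335/1248 = pi_s_5  (ok)

Answer: 13423/53664 1099/6708 8183/53664 8861/53664 335/1248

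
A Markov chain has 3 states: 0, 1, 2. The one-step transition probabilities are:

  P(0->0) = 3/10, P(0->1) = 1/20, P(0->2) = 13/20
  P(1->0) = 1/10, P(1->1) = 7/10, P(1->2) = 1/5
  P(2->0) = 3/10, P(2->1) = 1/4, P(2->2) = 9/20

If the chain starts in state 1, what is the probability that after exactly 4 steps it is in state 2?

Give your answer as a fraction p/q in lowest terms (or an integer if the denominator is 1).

Computing P^4 by repeated multiplication:
P^1 =
  0: [3/10, 1/20, 13/20]
  1: [1/10, 7/10, 1/5]
  2: [3/10, 1/4, 9/20]
P^2 =
  0: [29/100, 17/80, 199/400]
  1: [4/25, 109/200, 59/200]
  2: [1/4, 121/400, 179/400]
P^3 =
  0: [103/400, 2301/8000, 3639/8000]
  1: [191/1000, 1853/4000, 1383/4000]
  2: [479/2000, 2689/8000, 679/1600]
P^4 =
  0: [9699/40000, 52469/160000, 13747/32000]
  1: [4147/20000, 33621/80000, 29791/80000]
  2: [9311/40000, 56537/160000, 66219/160000]

(P^4)[1 -> 2] = 29791/80000

Answer: 29791/80000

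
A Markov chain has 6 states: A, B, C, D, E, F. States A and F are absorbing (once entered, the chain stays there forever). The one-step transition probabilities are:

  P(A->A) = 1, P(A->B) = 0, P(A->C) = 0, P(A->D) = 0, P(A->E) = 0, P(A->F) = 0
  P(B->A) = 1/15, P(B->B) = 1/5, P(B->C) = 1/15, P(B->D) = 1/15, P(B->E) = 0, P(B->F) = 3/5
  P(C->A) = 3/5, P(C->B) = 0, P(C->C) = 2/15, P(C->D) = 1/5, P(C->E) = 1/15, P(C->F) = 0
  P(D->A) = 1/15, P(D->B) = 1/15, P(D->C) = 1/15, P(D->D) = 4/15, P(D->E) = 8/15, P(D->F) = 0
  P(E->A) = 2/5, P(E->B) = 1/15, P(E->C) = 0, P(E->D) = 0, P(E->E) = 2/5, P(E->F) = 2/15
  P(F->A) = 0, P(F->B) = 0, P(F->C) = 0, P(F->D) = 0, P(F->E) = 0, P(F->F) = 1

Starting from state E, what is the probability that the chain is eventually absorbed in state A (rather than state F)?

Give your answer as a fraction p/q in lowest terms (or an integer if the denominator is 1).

Let a_i = P(absorbed in A | start in state i).
Boundary conditions: a_A = 1, a_F = 0.
For each transient state i, a_i = sum_j P(i->j) * a_j:
  a_B = 1/15*a_A + 1/5*a_B + 1/15*a_C + 1/15*a_D + 0*a_E + 3/5*a_F
  a_C = 3/5*a_A + 0*a_B + 2/15*a_C + 1/5*a_D + 1/15*a_E + 0*a_F
  a_D = 1/15*a_A + 1/15*a_B + 1/15*a_C + 4/15*a_D + 8/15*a_E + 0*a_F
  a_E = 2/5*a_A + 1/15*a_B + 0*a_C + 0*a_D + 2/5*a_E + 2/15*a_F

Substituting a_A = 1 and a_F = 0, rearrange to (I - Q) a = r where r[i] = P(i -> A):
  [4/5, -1/15, -1/15, 0] . (a_B, a_C, a_D, a_E) = 1/15
  [0, 13/15, -1/5, -1/15] . (a_B, a_C, a_D, a_E) = 3/5
  [-1/15, -1/15, 11/15, -8/15] . (a_B, a_C, a_D, a_E) = 1/15
  [-1/15, 0, 0, 3/5] . (a_B, a_C, a_D, a_E) = 2/5

Solving yields:
  a_B = 804/3709
  a_C = 3360/3709
  a_D = 2579/3709
  a_E = 2562/3709

Starting state is E, so the absorption probability is a_E = 2562/3709.

Answer: 2562/3709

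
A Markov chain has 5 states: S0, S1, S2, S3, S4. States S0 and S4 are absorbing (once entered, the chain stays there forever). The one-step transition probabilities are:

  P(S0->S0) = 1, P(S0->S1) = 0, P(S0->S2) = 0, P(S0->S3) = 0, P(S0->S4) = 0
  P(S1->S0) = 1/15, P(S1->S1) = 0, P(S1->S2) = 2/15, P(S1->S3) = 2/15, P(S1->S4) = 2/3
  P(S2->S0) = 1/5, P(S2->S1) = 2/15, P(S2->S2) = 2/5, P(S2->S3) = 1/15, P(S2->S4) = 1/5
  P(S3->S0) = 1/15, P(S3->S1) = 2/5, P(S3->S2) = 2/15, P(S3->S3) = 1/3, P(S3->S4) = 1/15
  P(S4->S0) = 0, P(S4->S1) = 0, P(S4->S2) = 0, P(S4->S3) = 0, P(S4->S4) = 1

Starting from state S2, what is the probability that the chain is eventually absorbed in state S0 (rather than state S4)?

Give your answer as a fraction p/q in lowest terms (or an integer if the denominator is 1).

Let a_i = P(absorbed in S0 | start in state i).
Boundary conditions: a_S0 = 1, a_S4 = 0.
For each transient state i, a_i = sum_j P(i->j) * a_j:
  a_S1 = 1/15*a_S0 + 0*a_S1 + 2/15*a_S2 + 2/15*a_S3 + 2/3*a_S4
  a_S2 = 1/5*a_S0 + 2/15*a_S1 + 2/5*a_S2 + 1/15*a_S3 + 1/5*a_S4
  a_S3 = 1/15*a_S0 + 2/5*a_S1 + 2/15*a_S2 + 1/3*a_S3 + 1/15*a_S4

Substituting a_S0 = 1 and a_S4 = 0, rearrange to (I - Q) a = r where r[i] = P(i -> S0):
  [1, -2/15, -2/15] . (a_S1, a_S2, a_S3) = 1/15
  [-2/15, 3/5, -1/15] . (a_S1, a_S2, a_S3) = 1/5
  [-2/5, -2/15, 2/3] . (a_S1, a_S2, a_S3) = 1/15

Solving yields:
  a_S1 = 5/32
  a_S2 = 51/128
  a_S3 = 35/128

Starting state is S2, so the absorption probability is a_S2 = 51/128.

Answer: 51/128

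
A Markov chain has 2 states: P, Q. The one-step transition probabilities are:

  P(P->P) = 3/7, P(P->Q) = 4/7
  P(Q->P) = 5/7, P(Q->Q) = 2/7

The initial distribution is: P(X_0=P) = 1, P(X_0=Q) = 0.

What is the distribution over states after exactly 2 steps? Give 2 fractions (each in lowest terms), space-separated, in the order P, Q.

Propagating the distribution step by step (d_{t+1} = d_t * P):
d_0 = (P=1, Q=0)
  d_1[P] = 1*3/7 + 0*5/7 = 3/7
  d_1[Q] = 1*4/7 + 0*2/7 = 4/7
d_1 = (P=3/7, Q=4/7)
  d_2[P] = 3/7*3/7 + 4/7*5/7 = 29/49
  d_2[Q] = 3/7*4/7 + 4/7*2/7 = 20/49
d_2 = (P=29/49, Q=20/49)

Answer: 29/49 20/49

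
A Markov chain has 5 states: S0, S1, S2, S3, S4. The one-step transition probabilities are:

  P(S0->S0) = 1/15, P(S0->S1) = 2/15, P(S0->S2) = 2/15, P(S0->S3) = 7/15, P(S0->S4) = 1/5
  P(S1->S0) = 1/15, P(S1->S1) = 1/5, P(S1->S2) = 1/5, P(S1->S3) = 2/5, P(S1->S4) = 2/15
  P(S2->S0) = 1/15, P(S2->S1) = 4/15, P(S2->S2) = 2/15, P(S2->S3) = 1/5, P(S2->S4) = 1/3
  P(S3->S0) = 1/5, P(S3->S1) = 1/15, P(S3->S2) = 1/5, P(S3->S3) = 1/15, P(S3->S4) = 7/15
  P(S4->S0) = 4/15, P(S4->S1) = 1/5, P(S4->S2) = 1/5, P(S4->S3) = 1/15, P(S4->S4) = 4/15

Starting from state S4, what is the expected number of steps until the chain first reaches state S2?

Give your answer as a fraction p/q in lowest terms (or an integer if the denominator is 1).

Answer: 63510/11921

Derivation:
Let h_i = expected steps to first reach S2 from state i.
Boundary: h_S2 = 0.
First-step equations for the other states:
  h_S0 = 1 + 1/15*h_S0 + 2/15*h_S1 + 2/15*h_S2 + 7/15*h_S3 + 1/5*h_S4
  h_S1 = 1 + 1/15*h_S0 + 1/5*h_S1 + 1/5*h_S2 + 2/5*h_S3 + 2/15*h_S4
  h_S3 = 1 + 1/5*h_S0 + 1/15*h_S1 + 1/5*h_S2 + 1/15*h_S3 + 7/15*h_S4
  h_S4 = 1 + 4/15*h_S0 + 1/5*h_S1 + 1/5*h_S2 + 1/15*h_S3 + 4/15*h_S4

Substituting h_S2 = 0 and rearranging gives the linear system (I - Q) h = 1:
  [14/15, -2/15, -7/15, -1/5] . (h_S0, h_S1, h_S3, h_S4) = 1
  [-1/15, 4/5, -2/5, -2/15] . (h_S0, h_S1, h_S3, h_S4) = 1
  [-1/5, -1/15, 14/15, -7/15] . (h_S0, h_S1, h_S3, h_S4) = 1
  [-4/15, -1/5, -1/15, 11/15] . (h_S0, h_S1, h_S3, h_S4) = 1

Solving yields:
  h_S0 = 67035/11921
  h_S1 = 62760/11921
  h_S3 = 4875/917
  h_S4 = 63510/11921

Starting state is S4, so the expected hitting time is h_S4 = 63510/11921.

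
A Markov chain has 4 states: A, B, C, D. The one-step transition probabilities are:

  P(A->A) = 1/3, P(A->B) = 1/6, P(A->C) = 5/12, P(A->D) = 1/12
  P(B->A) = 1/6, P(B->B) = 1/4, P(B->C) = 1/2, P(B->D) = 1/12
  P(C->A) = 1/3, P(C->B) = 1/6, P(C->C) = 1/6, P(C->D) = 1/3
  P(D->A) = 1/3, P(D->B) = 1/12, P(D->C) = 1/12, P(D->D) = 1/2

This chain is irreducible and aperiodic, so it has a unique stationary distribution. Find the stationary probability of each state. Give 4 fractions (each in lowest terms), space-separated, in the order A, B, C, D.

Answer: 66/215 34/215 59/215 56/215

Derivation:
The stationary distribution satisfies pi = pi * P, i.e.:
  pi_A = 1/3*pi_A + 1/6*pi_B + 1/3*pi_C + 1/3*pi_D
  pi_B = 1/6*pi_A + 1/4*pi_B + 1/6*pi_C + 1/12*pi_D
  pi_C = 5/12*pi_A + 1/2*pi_B + 1/6*pi_C + 1/12*pi_D
  pi_D = 1/12*pi_A + 1/12*pi_B + 1/3*pi_C + 1/2*pi_D
with normalization: pi_A + pi_B + pi_C + pi_D = 1.

Using the first 3 balance equations plus normalization, the linear system A*pi = b is:
  [-2/3, 1/6, 1/3, 1/3] . pi = 0
  [1/6, -3/4, 1/6, 1/12] . pi = 0
  [5/12, 1/2, -5/6, 1/12] . pi = 0
  [1, 1, 1, 1] . pi = 1

Solving yields:
  pi_A = 66/215
  pi_B = 34/215
  pi_C = 59/215
  pi_D = 56/215

Verification (pi * P):
  66/215*1/3 + 34/215*1/6 + 59/215*1/3 + 56/215*1/3 = 66/215 = pi_A  (ok)
  66/215*1/6 + 34/215*1/4 + 59/215*1/6 + 56/215*1/12 = 34/215 = pi_B  (ok)
  66/215*5/12 + 34/215*1/2 + 59/215*1/6 + 56/215*1/12 = 59/215 = pi_C  (ok)
  66/215*1/12 + 34/215*1/12 + 59/215*1/3 + 56/215*1/2 = 56/215 = pi_D  (ok)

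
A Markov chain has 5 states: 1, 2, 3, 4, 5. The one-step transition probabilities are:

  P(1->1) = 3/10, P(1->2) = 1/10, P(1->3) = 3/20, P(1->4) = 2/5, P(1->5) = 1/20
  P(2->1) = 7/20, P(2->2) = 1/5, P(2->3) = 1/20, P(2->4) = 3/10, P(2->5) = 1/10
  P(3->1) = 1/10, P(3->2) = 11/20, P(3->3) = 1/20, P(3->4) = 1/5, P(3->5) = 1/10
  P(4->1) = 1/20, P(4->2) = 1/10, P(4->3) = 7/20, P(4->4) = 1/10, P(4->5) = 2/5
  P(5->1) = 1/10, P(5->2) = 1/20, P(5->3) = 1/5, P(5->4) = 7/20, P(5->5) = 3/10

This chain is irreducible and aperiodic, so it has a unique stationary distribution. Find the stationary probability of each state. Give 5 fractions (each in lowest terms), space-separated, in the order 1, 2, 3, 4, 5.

The stationary distribution satisfies pi = pi * P, i.e.:
  pi_1 = 3/10*pi_1 + 7/20*pi_2 + 1/10*pi_3 + 1/20*pi_4 + 1/10*pi_5
  pi_2 = 1/10*pi_1 + 1/5*pi_2 + 11/20*pi_3 + 1/10*pi_4 + 1/20*pi_5
  pi_3 = 3/20*pi_1 + 1/20*pi_2 + 1/20*pi_3 + 7/20*pi_4 + 1/5*pi_5
  pi_4 = 2/5*pi_1 + 3/10*pi_2 + 1/5*pi_3 + 1/10*pi_4 + 7/20*pi_5
  pi_5 = 1/20*pi_1 + 1/10*pi_2 + 1/10*pi_3 + 2/5*pi_4 + 3/10*pi_5
with normalization: pi_1 + pi_2 + pi_3 + pi_4 + pi_5 = 1.

Using the first 4 balance equations plus normalization, the linear system A*pi = b is:
  [-7/10, 7/20, 1/10, 1/20, 1/10] . pi = 0
  [1/10, -4/5, 11/20, 1/10, 1/20] . pi = 0
  [3/20, 1/20, -19/20, 7/20, 1/5] . pi = 0
  [2/5, 3/10, 1/5, -9/10, 7/20] . pi = 0
  [1, 1, 1, 1, 1] . pi = 1

Solving yields:
  pi_1 = 949/5669
  pi_2 = 6371/34014
  pi_3 = 997/5669
  pi_4 = 8779/34014
  pi_5 = 1198/5669

Verification (pi * P):
  949/5669*3/10 + 6371/34014*7/20 + 997/5669*1/10 + 8779/34014*1/20 + 1198/5669*1/10 = 949/5669 = pi_1  (ok)
  949/5669*1/10 + 6371/34014*1/5 + 997/5669*11/20 + 8779/34014*1/10 + 1198/5669*1/20 = 6371/34014 = pi_2  (ok)
  949/5669*3/20 + 6371/34014*1/20 + 997/5669*1/20 + 8779/34014*7/20 + 1198/5669*1/5 = 997/5669 = pi_3  (ok)
  949/5669*2/5 + 6371/34014*3/10 + 997/5669*1/5 + 8779/34014*1/10 + 1198/5669*7/20 = 8779/34014 = pi_4  (ok)
  949/5669*1/20 + 6371/34014*1/10 + 997/5669*1/10 + 8779/34014*2/5 + 1198/5669*3/10 = 1198/5669 = pi_5  (ok)

Answer: 949/5669 6371/34014 997/5669 8779/34014 1198/5669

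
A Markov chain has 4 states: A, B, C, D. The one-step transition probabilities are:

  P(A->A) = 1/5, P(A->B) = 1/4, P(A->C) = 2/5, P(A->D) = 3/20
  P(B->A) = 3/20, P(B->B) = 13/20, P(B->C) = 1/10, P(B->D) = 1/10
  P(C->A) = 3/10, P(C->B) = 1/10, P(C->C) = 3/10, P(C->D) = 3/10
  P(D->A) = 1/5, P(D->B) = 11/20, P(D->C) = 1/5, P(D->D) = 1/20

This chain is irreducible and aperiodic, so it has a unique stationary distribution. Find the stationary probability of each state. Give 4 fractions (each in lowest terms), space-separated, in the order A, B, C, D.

The stationary distribution satisfies pi = pi * P, i.e.:
  pi_A = 1/5*pi_A + 3/20*pi_B + 3/10*pi_C + 1/5*pi_D
  pi_B = 1/4*pi_A + 13/20*pi_B + 1/10*pi_C + 11/20*pi_D
  pi_C = 2/5*pi_A + 1/10*pi_B + 3/10*pi_C + 1/5*pi_D
  pi_D = 3/20*pi_A + 1/10*pi_B + 3/10*pi_C + 1/20*pi_D
with normalization: pi_A + pi_B + pi_C + pi_D = 1.

Using the first 3 balance equations plus normalization, the linear system A*pi = b is:
  [-4/5, 3/20, 3/10, 1/5] . pi = 0
  [1/4, -7/20, 1/10, 11/20] . pi = 0
  [2/5, 1/10, -7/10, 1/5] . pi = 0
  [1, 1, 1, 1] . pi = 1

Solving yields:
  pi_A = 581/2904
  pi_B = 158/363
  pi_C = 317/1452
  pi_D = 425/2904

Verification (pi * P):
  581/2904*1/5 + 158/363*3/20 + 317/1452*3/10 + 425/2904*1/5 = 581/2904 = pi_A  (ok)
  581/2904*1/4 + 158/363*13/20 + 317/1452*1/10 + 425/2904*11/20 = 158/363 = pi_B  (ok)
  581/2904*2/5 + 158/363*1/10 + 317/1452*3/10 + 425/2904*1/5 = 317/1452 = pi_C  (ok)
  581/2904*3/20 + 158/363*1/10 + 317/1452*3/10 + 425/2904*1/20 = 425/2904 = pi_D  (ok)

Answer: 581/2904 158/363 317/1452 425/2904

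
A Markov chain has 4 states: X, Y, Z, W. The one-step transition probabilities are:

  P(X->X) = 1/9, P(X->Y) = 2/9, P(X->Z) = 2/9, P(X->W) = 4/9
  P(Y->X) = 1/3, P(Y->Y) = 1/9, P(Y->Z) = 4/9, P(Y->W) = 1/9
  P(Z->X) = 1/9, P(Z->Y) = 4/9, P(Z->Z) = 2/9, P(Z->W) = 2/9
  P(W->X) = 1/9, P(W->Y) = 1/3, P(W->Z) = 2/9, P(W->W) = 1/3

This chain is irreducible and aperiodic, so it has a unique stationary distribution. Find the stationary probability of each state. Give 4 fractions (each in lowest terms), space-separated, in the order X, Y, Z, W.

Answer: 155/891 28/99 254/891 230/891

Derivation:
The stationary distribution satisfies pi = pi * P, i.e.:
  pi_X = 1/9*pi_X + 1/3*pi_Y + 1/9*pi_Z + 1/9*pi_W
  pi_Y = 2/9*pi_X + 1/9*pi_Y + 4/9*pi_Z + 1/3*pi_W
  pi_Z = 2/9*pi_X + 4/9*pi_Y + 2/9*pi_Z + 2/9*pi_W
  pi_W = 4/9*pi_X + 1/9*pi_Y + 2/9*pi_Z + 1/3*pi_W
with normalization: pi_X + pi_Y + pi_Z + pi_W = 1.

Using the first 3 balance equations plus normalization, the linear system A*pi = b is:
  [-8/9, 1/3, 1/9, 1/9] . pi = 0
  [2/9, -8/9, 4/9, 1/3] . pi = 0
  [2/9, 4/9, -7/9, 2/9] . pi = 0
  [1, 1, 1, 1] . pi = 1

Solving yields:
  pi_X = 155/891
  pi_Y = 28/99
  pi_Z = 254/891
  pi_W = 230/891

Verification (pi * P):
  155/891*1/9 + 28/99*1/3 + 254/891*1/9 + 230/891*1/9 = 155/891 = pi_X  (ok)
  155/891*2/9 + 28/99*1/9 + 254/891*4/9 + 230/891*1/3 = 28/99 = pi_Y  (ok)
  155/891*2/9 + 28/99*4/9 + 254/891*2/9 + 230/891*2/9 = 254/891 = pi_Z  (ok)
  155/891*4/9 + 28/99*1/9 + 254/891*2/9 + 230/891*1/3 = 230/891 = pi_W  (ok)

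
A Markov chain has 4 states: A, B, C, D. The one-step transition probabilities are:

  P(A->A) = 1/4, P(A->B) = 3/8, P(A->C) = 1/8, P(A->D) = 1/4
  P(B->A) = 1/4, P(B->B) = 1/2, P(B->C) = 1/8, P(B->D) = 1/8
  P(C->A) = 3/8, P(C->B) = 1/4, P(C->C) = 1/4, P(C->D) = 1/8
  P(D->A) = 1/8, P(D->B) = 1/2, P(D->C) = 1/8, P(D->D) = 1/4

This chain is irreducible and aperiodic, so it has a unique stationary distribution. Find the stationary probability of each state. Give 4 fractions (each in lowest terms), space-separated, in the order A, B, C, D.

Answer: 14/57 173/399 1/7 71/399

Derivation:
The stationary distribution satisfies pi = pi * P, i.e.:
  pi_A = 1/4*pi_A + 1/4*pi_B + 3/8*pi_C + 1/8*pi_D
  pi_B = 3/8*pi_A + 1/2*pi_B + 1/4*pi_C + 1/2*pi_D
  pi_C = 1/8*pi_A + 1/8*pi_B + 1/4*pi_C + 1/8*pi_D
  pi_D = 1/4*pi_A + 1/8*pi_B + 1/8*pi_C + 1/4*pi_D
with normalization: pi_A + pi_B + pi_C + pi_D = 1.

Using the first 3 balance equations plus normalization, the linear system A*pi = b is:
  [-3/4, 1/4, 3/8, 1/8] . pi = 0
  [3/8, -1/2, 1/4, 1/2] . pi = 0
  [1/8, 1/8, -3/4, 1/8] . pi = 0
  [1, 1, 1, 1] . pi = 1

Solving yields:
  pi_A = 14/57
  pi_B = 173/399
  pi_C = 1/7
  pi_D = 71/399

Verification (pi * P):
  14/57*1/4 + 173/399*1/4 + 1/7*3/8 + 71/399*1/8 = 14/57 = pi_A  (ok)
  14/57*3/8 + 173/399*1/2 + 1/7*1/4 + 71/399*1/2 = 173/399 = pi_B  (ok)
  14/57*1/8 + 173/399*1/8 + 1/7*1/4 + 71/399*1/8 = 1/7 = pi_C  (ok)
  14/57*1/4 + 173/399*1/8 + 1/7*1/8 + 71/399*1/4 = 71/399 = pi_D  (ok)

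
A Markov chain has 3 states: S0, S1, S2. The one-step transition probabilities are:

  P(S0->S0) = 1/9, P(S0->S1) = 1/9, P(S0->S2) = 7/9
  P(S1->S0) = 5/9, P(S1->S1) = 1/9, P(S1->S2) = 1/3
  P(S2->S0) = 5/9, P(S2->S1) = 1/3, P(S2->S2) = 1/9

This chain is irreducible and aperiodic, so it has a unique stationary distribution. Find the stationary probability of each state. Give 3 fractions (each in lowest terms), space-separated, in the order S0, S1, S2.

The stationary distribution satisfies pi = pi * P, i.e.:
  pi_S0 = 1/9*pi_S0 + 5/9*pi_S1 + 5/9*pi_S2
  pi_S1 = 1/9*pi_S0 + 1/9*pi_S1 + 1/3*pi_S2
  pi_S2 = 7/9*pi_S0 + 1/3*pi_S1 + 1/9*pi_S2
with normalization: pi_S0 + pi_S1 + pi_S2 = 1.

Using the first 2 balance equations plus normalization, the linear system A*pi = b is:
  [-8/9, 5/9, 5/9] . pi = 0
  [1/9, -8/9, 1/3] . pi = 0
  [1, 1, 1] . pi = 1

Solving yields:
  pi_S0 = 5/13
  pi_S1 = 29/143
  pi_S2 = 59/143

Verification (pi * P):
  5/13*1/9 + 29/143*5/9 + 59/143*5/9 = 5/13 = pi_S0  (ok)
  5/13*1/9 + 29/143*1/9 + 59/143*1/3 = 29/143 = pi_S1  (ok)
  5/13*7/9 + 29/143*1/3 + 59/143*1/9 = 59/143 = pi_S2  (ok)

Answer: 5/13 29/143 59/143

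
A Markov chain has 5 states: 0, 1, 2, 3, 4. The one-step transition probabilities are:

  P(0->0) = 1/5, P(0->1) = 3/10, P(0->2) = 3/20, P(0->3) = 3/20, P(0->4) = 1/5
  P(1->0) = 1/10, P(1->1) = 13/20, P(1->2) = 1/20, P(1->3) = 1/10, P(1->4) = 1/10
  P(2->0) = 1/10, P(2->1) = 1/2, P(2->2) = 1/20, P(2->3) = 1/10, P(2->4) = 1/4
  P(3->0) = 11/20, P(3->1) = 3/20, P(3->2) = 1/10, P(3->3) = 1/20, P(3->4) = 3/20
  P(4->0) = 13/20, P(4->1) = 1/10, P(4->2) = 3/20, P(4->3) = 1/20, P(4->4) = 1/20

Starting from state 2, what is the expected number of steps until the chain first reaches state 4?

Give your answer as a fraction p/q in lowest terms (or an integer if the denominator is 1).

Let h_i = expected steps to first reach 4 from state i.
Boundary: h_4 = 0.
First-step equations for the other states:
  h_0 = 1 + 1/5*h_0 + 3/10*h_1 + 3/20*h_2 + 3/20*h_3 + 1/5*h_4
  h_1 = 1 + 1/10*h_0 + 13/20*h_1 + 1/20*h_2 + 1/10*h_3 + 1/10*h_4
  h_2 = 1 + 1/10*h_0 + 1/2*h_1 + 1/20*h_2 + 1/10*h_3 + 1/4*h_4
  h_3 = 1 + 11/20*h_0 + 3/20*h_1 + 1/10*h_2 + 1/20*h_3 + 3/20*h_4

Substituting h_4 = 0 and rearranging gives the linear system (I - Q) h = 1:
  [4/5, -3/10, -3/20, -3/20] . (h_0, h_1, h_2, h_3) = 1
  [-1/10, 7/20, -1/20, -1/10] . (h_0, h_1, h_2, h_3) = 1
  [-1/10, -1/2, 19/20, -1/10] . (h_0, h_1, h_2, h_3) = 1
  [-11/20, -3/20, -1/10, 19/20] . (h_0, h_1, h_2, h_3) = 1

Solving yields:
  h_0 = 127820/19501
  h_1 = 147600/19501
  h_2 = 125460/19501
  h_3 = 131040/19501

Starting state is 2, so the expected hitting time is h_2 = 125460/19501.

Answer: 125460/19501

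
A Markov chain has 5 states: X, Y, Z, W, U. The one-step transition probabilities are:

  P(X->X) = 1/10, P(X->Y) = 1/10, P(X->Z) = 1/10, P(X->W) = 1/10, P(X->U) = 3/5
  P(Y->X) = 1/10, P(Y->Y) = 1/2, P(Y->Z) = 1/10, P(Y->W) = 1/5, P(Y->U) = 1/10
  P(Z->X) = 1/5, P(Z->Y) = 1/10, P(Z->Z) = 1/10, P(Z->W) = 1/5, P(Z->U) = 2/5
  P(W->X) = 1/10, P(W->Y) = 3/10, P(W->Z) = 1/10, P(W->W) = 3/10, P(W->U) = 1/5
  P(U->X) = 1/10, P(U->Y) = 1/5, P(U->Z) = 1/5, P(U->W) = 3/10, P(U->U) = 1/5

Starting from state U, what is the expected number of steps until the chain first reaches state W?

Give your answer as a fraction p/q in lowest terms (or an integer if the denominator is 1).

Answer: 3830/909

Derivation:
Let h_i = expected steps to first reach W from state i.
Boundary: h_W = 0.
First-step equations for the other states:
  h_X = 1 + 1/10*h_X + 1/10*h_Y + 1/10*h_Z + 1/10*h_W + 3/5*h_U
  h_Y = 1 + 1/10*h_X + 1/2*h_Y + 1/10*h_Z + 1/5*h_W + 1/10*h_U
  h_Z = 1 + 1/5*h_X + 1/10*h_Y + 1/10*h_Z + 1/5*h_W + 2/5*h_U
  h_U = 1 + 1/10*h_X + 1/5*h_Y + 1/5*h_Z + 3/10*h_W + 1/5*h_U

Substituting h_W = 0 and rearranging gives the linear system (I - Q) h = 1:
  [9/10, -1/10, -1/10, -3/5] . (h_X, h_Y, h_Z, h_U) = 1
  [-1/10, 1/2, -1/10, -1/10] . (h_X, h_Y, h_Z, h_U) = 1
  [-1/5, -1/10, 9/10, -2/5] . (h_X, h_Y, h_Z, h_U) = 1
  [-1/10, -1/5, -1/5, 4/5] . (h_X, h_Y, h_Z, h_U) = 1

Solving yields:
  h_X = 4510/909
  h_Y = 4325/909
  h_Z = 4195/909
  h_U = 3830/909

Starting state is U, so the expected hitting time is h_U = 3830/909.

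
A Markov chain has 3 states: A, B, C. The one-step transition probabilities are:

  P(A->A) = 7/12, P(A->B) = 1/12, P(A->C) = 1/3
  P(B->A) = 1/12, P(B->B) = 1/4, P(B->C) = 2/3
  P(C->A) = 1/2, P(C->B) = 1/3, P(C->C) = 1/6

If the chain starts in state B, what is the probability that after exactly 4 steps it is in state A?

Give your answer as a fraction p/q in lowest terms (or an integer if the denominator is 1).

Computing P^4 by repeated multiplication:
P^1 =
  A: [7/12, 1/12, 1/3]
  B: [1/12, 1/4, 2/3]
  C: [1/2, 1/3, 1/6]
P^2 =
  A: [37/72, 13/72, 11/36]
  B: [29/72, 7/24, 11/36]
  C: [29/72, 13/72, 5/12]
P^3 =
  A: [101/216, 41/216, 37/108]
  B: [89/216, 5/24, 41/108]
  C: [11/24, 47/216, 35/108]
P^4 =
  A: [149/324, 65/324, 55/162]
  B: [145/324, 23/108, 55/162]
  C: [145/324, 65/324, 19/54]

(P^4)[B -> A] = 145/324

Answer: 145/324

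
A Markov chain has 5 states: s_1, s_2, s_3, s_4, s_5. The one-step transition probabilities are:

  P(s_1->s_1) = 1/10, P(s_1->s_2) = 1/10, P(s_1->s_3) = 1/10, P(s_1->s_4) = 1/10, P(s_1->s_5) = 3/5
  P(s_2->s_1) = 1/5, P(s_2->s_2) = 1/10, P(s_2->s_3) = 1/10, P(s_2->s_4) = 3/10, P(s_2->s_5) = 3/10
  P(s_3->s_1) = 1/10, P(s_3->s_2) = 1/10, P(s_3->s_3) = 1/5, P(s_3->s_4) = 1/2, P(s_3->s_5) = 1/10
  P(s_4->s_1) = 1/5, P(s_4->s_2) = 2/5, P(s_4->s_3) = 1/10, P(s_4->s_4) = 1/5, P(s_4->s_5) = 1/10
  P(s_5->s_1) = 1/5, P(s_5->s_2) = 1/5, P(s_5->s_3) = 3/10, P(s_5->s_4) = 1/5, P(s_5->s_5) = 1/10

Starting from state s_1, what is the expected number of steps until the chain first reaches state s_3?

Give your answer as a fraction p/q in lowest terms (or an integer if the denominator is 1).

Let h_i = expected steps to first reach s_3 from state i.
Boundary: h_s_3 = 0.
First-step equations for the other states:
  h_s_1 = 1 + 1/10*h_s_1 + 1/10*h_s_2 + 1/10*h_s_3 + 1/10*h_s_4 + 3/5*h_s_5
  h_s_2 = 1 + 1/5*h_s_1 + 1/10*h_s_2 + 1/10*h_s_3 + 3/10*h_s_4 + 3/10*h_s_5
  h_s_4 = 1 + 1/5*h_s_1 + 2/5*h_s_2 + 1/10*h_s_3 + 1/5*h_s_4 + 1/10*h_s_5
  h_s_5 = 1 + 1/5*h_s_1 + 1/5*h_s_2 + 3/10*h_s_3 + 1/5*h_s_4 + 1/10*h_s_5

Substituting h_s_3 = 0 and rearranging gives the linear system (I - Q) h = 1:
  [9/10, -1/10, -1/10, -3/5] . (h_s_1, h_s_2, h_s_4, h_s_5) = 1
  [-1/5, 9/10, -3/10, -3/10] . (h_s_1, h_s_2, h_s_4, h_s_5) = 1
  [-1/5, -2/5, 4/5, -1/10] . (h_s_1, h_s_2, h_s_4, h_s_5) = 1
  [-1/5, -1/5, -1/5, 9/10] . (h_s_1, h_s_2, h_s_4, h_s_5) = 1

Solving yields:
  h_s_1 = 1130/181
  h_s_2 = 3575/543
  h_s_4 = 3685/543
  h_s_5 = 990/181

Starting state is s_1, so the expected hitting time is h_s_1 = 1130/181.

Answer: 1130/181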